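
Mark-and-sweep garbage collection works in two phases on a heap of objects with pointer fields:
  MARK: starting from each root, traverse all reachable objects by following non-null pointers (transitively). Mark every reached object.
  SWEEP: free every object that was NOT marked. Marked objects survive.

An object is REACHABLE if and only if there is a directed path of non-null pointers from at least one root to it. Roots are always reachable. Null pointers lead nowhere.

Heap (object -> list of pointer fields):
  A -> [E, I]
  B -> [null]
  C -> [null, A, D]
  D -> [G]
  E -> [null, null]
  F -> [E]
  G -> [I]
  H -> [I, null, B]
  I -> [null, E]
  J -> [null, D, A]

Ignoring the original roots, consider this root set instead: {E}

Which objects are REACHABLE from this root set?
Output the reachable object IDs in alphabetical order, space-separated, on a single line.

Answer: E

Derivation:
Roots: E
Mark E: refs=null null, marked=E
Unmarked (collected): A B C D F G H I J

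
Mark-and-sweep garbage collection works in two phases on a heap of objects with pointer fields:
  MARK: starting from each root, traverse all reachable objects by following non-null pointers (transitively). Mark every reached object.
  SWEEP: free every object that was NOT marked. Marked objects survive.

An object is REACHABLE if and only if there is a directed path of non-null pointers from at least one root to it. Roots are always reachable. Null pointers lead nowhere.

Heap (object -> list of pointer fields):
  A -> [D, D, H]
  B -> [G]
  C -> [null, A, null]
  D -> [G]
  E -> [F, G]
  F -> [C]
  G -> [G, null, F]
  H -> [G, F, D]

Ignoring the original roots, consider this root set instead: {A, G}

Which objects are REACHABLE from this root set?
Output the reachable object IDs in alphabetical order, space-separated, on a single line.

Roots: A G
Mark A: refs=D D H, marked=A
Mark G: refs=G null F, marked=A G
Mark D: refs=G, marked=A D G
Mark H: refs=G F D, marked=A D G H
Mark F: refs=C, marked=A D F G H
Mark C: refs=null A null, marked=A C D F G H
Unmarked (collected): B E

Answer: A C D F G H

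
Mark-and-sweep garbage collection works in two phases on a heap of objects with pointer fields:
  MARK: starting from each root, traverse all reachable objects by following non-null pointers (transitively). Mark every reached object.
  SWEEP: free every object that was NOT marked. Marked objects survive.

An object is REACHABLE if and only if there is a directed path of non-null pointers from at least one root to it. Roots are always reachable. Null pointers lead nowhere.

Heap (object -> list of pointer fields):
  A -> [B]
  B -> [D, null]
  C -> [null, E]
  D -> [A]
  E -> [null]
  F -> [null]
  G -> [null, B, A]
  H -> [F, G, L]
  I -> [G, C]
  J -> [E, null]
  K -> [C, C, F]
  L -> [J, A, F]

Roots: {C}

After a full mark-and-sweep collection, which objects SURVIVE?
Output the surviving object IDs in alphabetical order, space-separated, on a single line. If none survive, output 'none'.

Roots: C
Mark C: refs=null E, marked=C
Mark E: refs=null, marked=C E
Unmarked (collected): A B D F G H I J K L

Answer: C E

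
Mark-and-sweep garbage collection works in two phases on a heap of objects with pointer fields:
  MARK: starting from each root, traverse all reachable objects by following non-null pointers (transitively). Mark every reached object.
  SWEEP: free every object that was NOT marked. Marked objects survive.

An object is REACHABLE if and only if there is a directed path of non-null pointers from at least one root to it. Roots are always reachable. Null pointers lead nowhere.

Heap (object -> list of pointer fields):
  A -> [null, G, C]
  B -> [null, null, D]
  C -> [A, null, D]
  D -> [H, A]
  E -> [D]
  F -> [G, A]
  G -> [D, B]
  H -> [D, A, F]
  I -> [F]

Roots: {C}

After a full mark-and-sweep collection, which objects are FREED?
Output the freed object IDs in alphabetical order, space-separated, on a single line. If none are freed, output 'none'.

Answer: E I

Derivation:
Roots: C
Mark C: refs=A null D, marked=C
Mark A: refs=null G C, marked=A C
Mark D: refs=H A, marked=A C D
Mark G: refs=D B, marked=A C D G
Mark H: refs=D A F, marked=A C D G H
Mark B: refs=null null D, marked=A B C D G H
Mark F: refs=G A, marked=A B C D F G H
Unmarked (collected): E I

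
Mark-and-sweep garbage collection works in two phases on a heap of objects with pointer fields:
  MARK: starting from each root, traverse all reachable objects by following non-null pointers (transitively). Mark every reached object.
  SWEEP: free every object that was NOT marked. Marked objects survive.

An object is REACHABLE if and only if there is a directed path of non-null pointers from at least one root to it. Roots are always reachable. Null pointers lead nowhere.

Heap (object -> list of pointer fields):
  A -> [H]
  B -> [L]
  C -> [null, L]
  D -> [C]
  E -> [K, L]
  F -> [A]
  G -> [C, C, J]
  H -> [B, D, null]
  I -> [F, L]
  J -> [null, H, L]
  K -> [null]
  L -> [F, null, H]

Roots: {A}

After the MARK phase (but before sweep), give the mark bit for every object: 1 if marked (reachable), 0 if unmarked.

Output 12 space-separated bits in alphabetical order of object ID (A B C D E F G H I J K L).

Answer: 1 1 1 1 0 1 0 1 0 0 0 1

Derivation:
Roots: A
Mark A: refs=H, marked=A
Mark H: refs=B D null, marked=A H
Mark B: refs=L, marked=A B H
Mark D: refs=C, marked=A B D H
Mark L: refs=F null H, marked=A B D H L
Mark C: refs=null L, marked=A B C D H L
Mark F: refs=A, marked=A B C D F H L
Unmarked (collected): E G I J K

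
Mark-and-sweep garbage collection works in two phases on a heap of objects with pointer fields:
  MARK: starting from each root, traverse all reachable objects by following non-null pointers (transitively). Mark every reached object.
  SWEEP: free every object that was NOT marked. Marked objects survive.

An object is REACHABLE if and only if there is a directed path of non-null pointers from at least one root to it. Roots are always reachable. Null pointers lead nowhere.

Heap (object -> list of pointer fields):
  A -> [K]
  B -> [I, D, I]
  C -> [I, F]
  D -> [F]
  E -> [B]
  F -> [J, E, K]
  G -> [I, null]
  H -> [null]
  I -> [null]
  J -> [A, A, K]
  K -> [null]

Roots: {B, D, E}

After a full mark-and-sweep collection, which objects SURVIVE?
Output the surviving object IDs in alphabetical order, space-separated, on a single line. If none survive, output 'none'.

Roots: B D E
Mark B: refs=I D I, marked=B
Mark D: refs=F, marked=B D
Mark E: refs=B, marked=B D E
Mark I: refs=null, marked=B D E I
Mark F: refs=J E K, marked=B D E F I
Mark J: refs=A A K, marked=B D E F I J
Mark K: refs=null, marked=B D E F I J K
Mark A: refs=K, marked=A B D E F I J K
Unmarked (collected): C G H

Answer: A B D E F I J K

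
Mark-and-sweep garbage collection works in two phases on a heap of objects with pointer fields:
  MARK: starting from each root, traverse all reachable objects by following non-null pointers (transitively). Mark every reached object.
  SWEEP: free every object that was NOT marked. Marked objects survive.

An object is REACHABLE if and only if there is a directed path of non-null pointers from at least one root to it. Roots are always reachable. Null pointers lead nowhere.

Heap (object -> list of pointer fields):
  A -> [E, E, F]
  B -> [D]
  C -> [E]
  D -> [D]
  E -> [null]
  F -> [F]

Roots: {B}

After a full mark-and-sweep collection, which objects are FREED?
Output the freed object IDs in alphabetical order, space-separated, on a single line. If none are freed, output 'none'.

Roots: B
Mark B: refs=D, marked=B
Mark D: refs=D, marked=B D
Unmarked (collected): A C E F

Answer: A C E F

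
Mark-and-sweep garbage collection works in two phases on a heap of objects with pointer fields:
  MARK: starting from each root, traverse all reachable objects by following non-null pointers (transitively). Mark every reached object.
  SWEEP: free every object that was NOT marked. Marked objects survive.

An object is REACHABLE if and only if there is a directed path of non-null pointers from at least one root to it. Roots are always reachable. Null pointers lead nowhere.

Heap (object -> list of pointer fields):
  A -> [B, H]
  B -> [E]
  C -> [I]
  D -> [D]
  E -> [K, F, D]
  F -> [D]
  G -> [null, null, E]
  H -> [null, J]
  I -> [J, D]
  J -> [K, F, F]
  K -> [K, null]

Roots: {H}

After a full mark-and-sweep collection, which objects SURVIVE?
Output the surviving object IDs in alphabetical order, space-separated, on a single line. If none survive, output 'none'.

Roots: H
Mark H: refs=null J, marked=H
Mark J: refs=K F F, marked=H J
Mark K: refs=K null, marked=H J K
Mark F: refs=D, marked=F H J K
Mark D: refs=D, marked=D F H J K
Unmarked (collected): A B C E G I

Answer: D F H J K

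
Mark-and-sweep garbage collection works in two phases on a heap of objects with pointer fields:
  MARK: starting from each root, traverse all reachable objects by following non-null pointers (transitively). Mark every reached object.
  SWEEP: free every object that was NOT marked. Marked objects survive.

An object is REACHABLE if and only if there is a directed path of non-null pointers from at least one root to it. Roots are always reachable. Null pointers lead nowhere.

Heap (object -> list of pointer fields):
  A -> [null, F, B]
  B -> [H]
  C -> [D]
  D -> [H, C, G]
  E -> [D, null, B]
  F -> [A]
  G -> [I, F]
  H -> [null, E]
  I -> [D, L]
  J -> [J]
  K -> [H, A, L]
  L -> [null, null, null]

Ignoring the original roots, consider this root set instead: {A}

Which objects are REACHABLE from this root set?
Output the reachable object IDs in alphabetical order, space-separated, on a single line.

Answer: A B C D E F G H I L

Derivation:
Roots: A
Mark A: refs=null F B, marked=A
Mark F: refs=A, marked=A F
Mark B: refs=H, marked=A B F
Mark H: refs=null E, marked=A B F H
Mark E: refs=D null B, marked=A B E F H
Mark D: refs=H C G, marked=A B D E F H
Mark C: refs=D, marked=A B C D E F H
Mark G: refs=I F, marked=A B C D E F G H
Mark I: refs=D L, marked=A B C D E F G H I
Mark L: refs=null null null, marked=A B C D E F G H I L
Unmarked (collected): J K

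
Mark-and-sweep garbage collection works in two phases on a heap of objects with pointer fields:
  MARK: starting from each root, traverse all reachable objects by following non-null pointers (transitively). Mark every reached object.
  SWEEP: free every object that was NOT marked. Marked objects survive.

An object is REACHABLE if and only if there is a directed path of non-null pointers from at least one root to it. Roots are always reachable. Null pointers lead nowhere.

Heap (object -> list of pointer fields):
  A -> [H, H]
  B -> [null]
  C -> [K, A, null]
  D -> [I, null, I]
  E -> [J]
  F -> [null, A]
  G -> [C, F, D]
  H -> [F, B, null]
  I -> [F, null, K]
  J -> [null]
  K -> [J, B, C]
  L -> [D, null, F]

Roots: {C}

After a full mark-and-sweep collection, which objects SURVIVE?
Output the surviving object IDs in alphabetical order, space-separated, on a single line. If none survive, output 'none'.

Roots: C
Mark C: refs=K A null, marked=C
Mark K: refs=J B C, marked=C K
Mark A: refs=H H, marked=A C K
Mark J: refs=null, marked=A C J K
Mark B: refs=null, marked=A B C J K
Mark H: refs=F B null, marked=A B C H J K
Mark F: refs=null A, marked=A B C F H J K
Unmarked (collected): D E G I L

Answer: A B C F H J K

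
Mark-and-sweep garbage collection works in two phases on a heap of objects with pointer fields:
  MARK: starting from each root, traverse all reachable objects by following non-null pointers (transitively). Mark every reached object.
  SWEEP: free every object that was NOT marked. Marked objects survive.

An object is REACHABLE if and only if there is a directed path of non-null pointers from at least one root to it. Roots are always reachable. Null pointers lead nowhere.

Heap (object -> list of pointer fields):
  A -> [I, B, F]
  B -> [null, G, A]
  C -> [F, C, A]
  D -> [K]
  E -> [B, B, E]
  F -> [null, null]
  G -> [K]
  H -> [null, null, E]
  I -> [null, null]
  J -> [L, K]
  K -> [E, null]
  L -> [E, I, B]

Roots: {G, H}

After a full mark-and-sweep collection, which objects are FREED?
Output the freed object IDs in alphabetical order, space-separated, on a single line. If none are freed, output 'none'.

Roots: G H
Mark G: refs=K, marked=G
Mark H: refs=null null E, marked=G H
Mark K: refs=E null, marked=G H K
Mark E: refs=B B E, marked=E G H K
Mark B: refs=null G A, marked=B E G H K
Mark A: refs=I B F, marked=A B E G H K
Mark I: refs=null null, marked=A B E G H I K
Mark F: refs=null null, marked=A B E F G H I K
Unmarked (collected): C D J L

Answer: C D J L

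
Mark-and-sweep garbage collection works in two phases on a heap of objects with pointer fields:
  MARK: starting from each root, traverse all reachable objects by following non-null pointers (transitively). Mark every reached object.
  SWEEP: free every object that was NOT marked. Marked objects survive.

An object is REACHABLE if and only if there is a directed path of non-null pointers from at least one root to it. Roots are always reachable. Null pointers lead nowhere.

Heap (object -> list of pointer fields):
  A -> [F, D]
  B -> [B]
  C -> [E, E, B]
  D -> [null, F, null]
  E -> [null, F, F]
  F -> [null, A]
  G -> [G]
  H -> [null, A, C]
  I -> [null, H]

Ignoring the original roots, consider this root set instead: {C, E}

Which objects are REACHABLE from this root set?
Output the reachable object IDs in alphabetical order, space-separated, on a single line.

Roots: C E
Mark C: refs=E E B, marked=C
Mark E: refs=null F F, marked=C E
Mark B: refs=B, marked=B C E
Mark F: refs=null A, marked=B C E F
Mark A: refs=F D, marked=A B C E F
Mark D: refs=null F null, marked=A B C D E F
Unmarked (collected): G H I

Answer: A B C D E F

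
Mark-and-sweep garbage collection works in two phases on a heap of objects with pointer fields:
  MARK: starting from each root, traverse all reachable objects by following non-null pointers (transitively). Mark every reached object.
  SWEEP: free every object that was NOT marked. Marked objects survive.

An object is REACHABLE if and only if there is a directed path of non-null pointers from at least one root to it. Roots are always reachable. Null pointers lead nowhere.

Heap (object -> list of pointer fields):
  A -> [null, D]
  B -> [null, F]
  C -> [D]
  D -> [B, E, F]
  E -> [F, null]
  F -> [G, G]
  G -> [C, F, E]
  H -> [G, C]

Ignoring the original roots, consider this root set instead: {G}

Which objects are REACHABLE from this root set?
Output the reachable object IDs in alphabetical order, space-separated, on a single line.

Answer: B C D E F G

Derivation:
Roots: G
Mark G: refs=C F E, marked=G
Mark C: refs=D, marked=C G
Mark F: refs=G G, marked=C F G
Mark E: refs=F null, marked=C E F G
Mark D: refs=B E F, marked=C D E F G
Mark B: refs=null F, marked=B C D E F G
Unmarked (collected): A H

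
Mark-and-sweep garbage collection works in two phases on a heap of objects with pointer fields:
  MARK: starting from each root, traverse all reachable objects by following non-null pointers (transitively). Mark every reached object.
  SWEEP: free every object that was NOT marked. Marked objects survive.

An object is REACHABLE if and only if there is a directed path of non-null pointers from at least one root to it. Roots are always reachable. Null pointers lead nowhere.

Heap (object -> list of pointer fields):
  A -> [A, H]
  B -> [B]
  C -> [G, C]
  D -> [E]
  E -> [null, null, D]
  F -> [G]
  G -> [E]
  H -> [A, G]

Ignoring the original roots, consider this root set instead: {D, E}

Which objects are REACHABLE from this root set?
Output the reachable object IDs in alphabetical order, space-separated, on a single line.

Answer: D E

Derivation:
Roots: D E
Mark D: refs=E, marked=D
Mark E: refs=null null D, marked=D E
Unmarked (collected): A B C F G H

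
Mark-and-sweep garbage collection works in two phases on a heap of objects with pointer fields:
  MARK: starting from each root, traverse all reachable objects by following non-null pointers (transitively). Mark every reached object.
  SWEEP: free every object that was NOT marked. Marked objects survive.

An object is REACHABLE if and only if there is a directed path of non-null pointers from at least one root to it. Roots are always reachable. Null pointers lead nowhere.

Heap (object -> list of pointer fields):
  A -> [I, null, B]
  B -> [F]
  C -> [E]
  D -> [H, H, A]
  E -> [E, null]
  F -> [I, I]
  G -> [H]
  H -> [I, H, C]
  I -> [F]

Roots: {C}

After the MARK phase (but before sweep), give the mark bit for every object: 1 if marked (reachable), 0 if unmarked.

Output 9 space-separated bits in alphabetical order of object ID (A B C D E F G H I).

Roots: C
Mark C: refs=E, marked=C
Mark E: refs=E null, marked=C E
Unmarked (collected): A B D F G H I

Answer: 0 0 1 0 1 0 0 0 0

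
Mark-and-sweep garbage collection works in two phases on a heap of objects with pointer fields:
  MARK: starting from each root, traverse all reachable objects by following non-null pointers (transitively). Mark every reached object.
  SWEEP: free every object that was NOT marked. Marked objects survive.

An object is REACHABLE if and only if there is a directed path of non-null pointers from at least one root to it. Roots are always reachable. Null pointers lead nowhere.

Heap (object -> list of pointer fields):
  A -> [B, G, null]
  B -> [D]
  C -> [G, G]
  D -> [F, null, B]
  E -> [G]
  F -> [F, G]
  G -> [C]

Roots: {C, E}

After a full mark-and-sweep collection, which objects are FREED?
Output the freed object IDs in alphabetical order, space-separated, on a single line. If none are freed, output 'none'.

Roots: C E
Mark C: refs=G G, marked=C
Mark E: refs=G, marked=C E
Mark G: refs=C, marked=C E G
Unmarked (collected): A B D F

Answer: A B D F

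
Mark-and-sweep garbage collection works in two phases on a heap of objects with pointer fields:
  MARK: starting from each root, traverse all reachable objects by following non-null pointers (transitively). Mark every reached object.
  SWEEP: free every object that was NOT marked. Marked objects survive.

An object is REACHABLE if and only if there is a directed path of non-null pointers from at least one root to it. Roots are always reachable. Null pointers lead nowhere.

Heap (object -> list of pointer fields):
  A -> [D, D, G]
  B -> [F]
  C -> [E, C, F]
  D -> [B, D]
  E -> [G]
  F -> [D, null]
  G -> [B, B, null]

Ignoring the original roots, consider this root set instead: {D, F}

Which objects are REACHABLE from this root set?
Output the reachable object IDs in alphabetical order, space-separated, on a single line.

Answer: B D F

Derivation:
Roots: D F
Mark D: refs=B D, marked=D
Mark F: refs=D null, marked=D F
Mark B: refs=F, marked=B D F
Unmarked (collected): A C E G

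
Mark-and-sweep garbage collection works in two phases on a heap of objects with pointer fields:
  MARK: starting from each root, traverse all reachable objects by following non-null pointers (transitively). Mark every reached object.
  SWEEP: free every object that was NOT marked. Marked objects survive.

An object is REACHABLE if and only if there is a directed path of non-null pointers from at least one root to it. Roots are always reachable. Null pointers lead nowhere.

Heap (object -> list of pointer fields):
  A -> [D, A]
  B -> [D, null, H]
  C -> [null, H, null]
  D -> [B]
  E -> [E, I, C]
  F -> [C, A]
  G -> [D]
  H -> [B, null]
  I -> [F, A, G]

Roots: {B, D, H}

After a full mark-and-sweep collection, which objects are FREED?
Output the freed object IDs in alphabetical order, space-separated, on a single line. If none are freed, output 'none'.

Roots: B D H
Mark B: refs=D null H, marked=B
Mark D: refs=B, marked=B D
Mark H: refs=B null, marked=B D H
Unmarked (collected): A C E F G I

Answer: A C E F G I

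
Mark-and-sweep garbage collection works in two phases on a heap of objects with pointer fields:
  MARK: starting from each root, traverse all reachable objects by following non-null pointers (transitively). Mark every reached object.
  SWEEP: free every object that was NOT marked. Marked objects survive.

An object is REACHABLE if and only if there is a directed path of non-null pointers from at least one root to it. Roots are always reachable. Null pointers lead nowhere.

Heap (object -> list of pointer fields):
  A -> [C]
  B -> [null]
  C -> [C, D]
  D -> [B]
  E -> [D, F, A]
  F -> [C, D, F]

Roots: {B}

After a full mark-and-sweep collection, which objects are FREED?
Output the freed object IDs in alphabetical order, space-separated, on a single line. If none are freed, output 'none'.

Roots: B
Mark B: refs=null, marked=B
Unmarked (collected): A C D E F

Answer: A C D E F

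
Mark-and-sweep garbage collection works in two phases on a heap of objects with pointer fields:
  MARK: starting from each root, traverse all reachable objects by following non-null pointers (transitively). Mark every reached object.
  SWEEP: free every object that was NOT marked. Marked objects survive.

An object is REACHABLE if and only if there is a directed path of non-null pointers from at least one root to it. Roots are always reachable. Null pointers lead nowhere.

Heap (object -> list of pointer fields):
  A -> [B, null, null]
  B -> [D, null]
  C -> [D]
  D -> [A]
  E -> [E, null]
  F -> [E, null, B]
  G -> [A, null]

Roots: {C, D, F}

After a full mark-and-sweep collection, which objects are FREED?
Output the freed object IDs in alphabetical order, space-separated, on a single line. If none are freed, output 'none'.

Roots: C D F
Mark C: refs=D, marked=C
Mark D: refs=A, marked=C D
Mark F: refs=E null B, marked=C D F
Mark A: refs=B null null, marked=A C D F
Mark E: refs=E null, marked=A C D E F
Mark B: refs=D null, marked=A B C D E F
Unmarked (collected): G

Answer: G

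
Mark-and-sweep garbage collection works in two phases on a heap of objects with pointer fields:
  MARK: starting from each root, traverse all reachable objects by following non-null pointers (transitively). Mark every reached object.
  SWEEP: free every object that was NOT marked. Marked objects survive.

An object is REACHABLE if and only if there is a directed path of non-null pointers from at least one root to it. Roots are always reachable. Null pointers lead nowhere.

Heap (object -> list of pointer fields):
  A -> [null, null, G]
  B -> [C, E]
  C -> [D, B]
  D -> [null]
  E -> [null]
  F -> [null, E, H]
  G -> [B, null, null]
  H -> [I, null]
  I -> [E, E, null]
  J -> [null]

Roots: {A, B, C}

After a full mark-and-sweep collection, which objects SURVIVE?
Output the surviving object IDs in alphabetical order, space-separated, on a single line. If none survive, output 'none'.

Roots: A B C
Mark A: refs=null null G, marked=A
Mark B: refs=C E, marked=A B
Mark C: refs=D B, marked=A B C
Mark G: refs=B null null, marked=A B C G
Mark E: refs=null, marked=A B C E G
Mark D: refs=null, marked=A B C D E G
Unmarked (collected): F H I J

Answer: A B C D E G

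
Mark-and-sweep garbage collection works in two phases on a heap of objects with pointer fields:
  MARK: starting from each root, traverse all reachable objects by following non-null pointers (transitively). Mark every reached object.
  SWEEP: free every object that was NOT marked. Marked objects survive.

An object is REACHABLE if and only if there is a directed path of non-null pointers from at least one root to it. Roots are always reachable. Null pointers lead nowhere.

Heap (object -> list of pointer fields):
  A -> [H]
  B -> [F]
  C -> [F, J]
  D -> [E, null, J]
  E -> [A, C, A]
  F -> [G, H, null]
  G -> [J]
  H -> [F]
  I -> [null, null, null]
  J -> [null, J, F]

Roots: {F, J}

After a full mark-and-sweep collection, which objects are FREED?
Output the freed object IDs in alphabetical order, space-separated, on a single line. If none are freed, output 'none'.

Roots: F J
Mark F: refs=G H null, marked=F
Mark J: refs=null J F, marked=F J
Mark G: refs=J, marked=F G J
Mark H: refs=F, marked=F G H J
Unmarked (collected): A B C D E I

Answer: A B C D E I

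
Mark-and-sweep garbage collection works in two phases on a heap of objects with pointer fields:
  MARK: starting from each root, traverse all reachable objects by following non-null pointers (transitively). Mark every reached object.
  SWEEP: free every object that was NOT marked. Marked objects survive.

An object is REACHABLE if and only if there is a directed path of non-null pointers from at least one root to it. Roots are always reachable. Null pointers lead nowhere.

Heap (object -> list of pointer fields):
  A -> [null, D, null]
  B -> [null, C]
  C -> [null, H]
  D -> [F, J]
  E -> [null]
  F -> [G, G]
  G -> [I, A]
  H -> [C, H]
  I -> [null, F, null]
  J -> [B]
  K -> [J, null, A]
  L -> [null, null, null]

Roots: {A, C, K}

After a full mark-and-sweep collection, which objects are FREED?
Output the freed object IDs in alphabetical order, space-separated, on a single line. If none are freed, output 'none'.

Roots: A C K
Mark A: refs=null D null, marked=A
Mark C: refs=null H, marked=A C
Mark K: refs=J null A, marked=A C K
Mark D: refs=F J, marked=A C D K
Mark H: refs=C H, marked=A C D H K
Mark J: refs=B, marked=A C D H J K
Mark F: refs=G G, marked=A C D F H J K
Mark B: refs=null C, marked=A B C D F H J K
Mark G: refs=I A, marked=A B C D F G H J K
Mark I: refs=null F null, marked=A B C D F G H I J K
Unmarked (collected): E L

Answer: E L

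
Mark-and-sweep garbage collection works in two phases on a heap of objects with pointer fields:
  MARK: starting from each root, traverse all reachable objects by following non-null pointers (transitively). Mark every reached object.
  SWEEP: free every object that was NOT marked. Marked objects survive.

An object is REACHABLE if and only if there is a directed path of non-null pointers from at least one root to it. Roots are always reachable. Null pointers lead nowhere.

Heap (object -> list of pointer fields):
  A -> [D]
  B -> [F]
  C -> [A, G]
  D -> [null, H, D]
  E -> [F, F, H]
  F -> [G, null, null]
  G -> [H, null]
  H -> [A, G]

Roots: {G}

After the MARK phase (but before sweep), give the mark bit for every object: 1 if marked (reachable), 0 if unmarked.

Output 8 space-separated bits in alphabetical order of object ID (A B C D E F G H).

Roots: G
Mark G: refs=H null, marked=G
Mark H: refs=A G, marked=G H
Mark A: refs=D, marked=A G H
Mark D: refs=null H D, marked=A D G H
Unmarked (collected): B C E F

Answer: 1 0 0 1 0 0 1 1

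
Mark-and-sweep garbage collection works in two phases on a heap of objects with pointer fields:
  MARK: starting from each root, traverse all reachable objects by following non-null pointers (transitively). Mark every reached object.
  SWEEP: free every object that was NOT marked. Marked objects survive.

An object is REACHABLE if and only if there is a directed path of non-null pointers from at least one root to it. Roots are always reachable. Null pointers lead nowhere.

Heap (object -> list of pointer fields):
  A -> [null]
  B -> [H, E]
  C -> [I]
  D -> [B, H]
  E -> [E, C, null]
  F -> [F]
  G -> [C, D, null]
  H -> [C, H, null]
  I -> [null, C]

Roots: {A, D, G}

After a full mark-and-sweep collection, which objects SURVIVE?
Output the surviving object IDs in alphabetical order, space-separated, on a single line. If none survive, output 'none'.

Answer: A B C D E G H I

Derivation:
Roots: A D G
Mark A: refs=null, marked=A
Mark D: refs=B H, marked=A D
Mark G: refs=C D null, marked=A D G
Mark B: refs=H E, marked=A B D G
Mark H: refs=C H null, marked=A B D G H
Mark C: refs=I, marked=A B C D G H
Mark E: refs=E C null, marked=A B C D E G H
Mark I: refs=null C, marked=A B C D E G H I
Unmarked (collected): F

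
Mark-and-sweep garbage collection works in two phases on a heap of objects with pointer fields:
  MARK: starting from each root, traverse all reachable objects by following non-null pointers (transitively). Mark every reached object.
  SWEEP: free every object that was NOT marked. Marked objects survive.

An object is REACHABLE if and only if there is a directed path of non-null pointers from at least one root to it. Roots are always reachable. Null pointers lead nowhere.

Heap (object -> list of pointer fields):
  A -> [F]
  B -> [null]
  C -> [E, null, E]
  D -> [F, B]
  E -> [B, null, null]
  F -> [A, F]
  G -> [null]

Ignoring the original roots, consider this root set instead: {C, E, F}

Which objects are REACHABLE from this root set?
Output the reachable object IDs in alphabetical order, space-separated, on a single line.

Answer: A B C E F

Derivation:
Roots: C E F
Mark C: refs=E null E, marked=C
Mark E: refs=B null null, marked=C E
Mark F: refs=A F, marked=C E F
Mark B: refs=null, marked=B C E F
Mark A: refs=F, marked=A B C E F
Unmarked (collected): D G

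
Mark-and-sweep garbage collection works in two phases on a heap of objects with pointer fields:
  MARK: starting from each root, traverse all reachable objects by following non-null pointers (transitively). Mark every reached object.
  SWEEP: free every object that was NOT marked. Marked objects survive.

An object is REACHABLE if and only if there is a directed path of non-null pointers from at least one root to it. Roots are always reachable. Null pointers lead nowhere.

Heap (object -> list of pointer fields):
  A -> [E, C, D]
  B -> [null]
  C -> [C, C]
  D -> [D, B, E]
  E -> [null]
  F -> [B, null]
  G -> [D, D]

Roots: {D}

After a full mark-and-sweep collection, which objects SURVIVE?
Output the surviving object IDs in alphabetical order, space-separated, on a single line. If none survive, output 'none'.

Roots: D
Mark D: refs=D B E, marked=D
Mark B: refs=null, marked=B D
Mark E: refs=null, marked=B D E
Unmarked (collected): A C F G

Answer: B D E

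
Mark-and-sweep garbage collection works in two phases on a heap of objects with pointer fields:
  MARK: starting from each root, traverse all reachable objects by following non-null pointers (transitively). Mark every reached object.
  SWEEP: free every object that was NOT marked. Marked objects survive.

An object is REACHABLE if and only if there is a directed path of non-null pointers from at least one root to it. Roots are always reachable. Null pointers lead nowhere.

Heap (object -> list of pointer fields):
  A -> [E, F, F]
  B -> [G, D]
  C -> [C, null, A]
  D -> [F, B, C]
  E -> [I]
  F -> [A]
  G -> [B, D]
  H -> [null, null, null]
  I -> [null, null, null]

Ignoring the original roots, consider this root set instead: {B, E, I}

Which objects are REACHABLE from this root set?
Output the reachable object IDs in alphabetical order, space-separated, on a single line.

Answer: A B C D E F G I

Derivation:
Roots: B E I
Mark B: refs=G D, marked=B
Mark E: refs=I, marked=B E
Mark I: refs=null null null, marked=B E I
Mark G: refs=B D, marked=B E G I
Mark D: refs=F B C, marked=B D E G I
Mark F: refs=A, marked=B D E F G I
Mark C: refs=C null A, marked=B C D E F G I
Mark A: refs=E F F, marked=A B C D E F G I
Unmarked (collected): H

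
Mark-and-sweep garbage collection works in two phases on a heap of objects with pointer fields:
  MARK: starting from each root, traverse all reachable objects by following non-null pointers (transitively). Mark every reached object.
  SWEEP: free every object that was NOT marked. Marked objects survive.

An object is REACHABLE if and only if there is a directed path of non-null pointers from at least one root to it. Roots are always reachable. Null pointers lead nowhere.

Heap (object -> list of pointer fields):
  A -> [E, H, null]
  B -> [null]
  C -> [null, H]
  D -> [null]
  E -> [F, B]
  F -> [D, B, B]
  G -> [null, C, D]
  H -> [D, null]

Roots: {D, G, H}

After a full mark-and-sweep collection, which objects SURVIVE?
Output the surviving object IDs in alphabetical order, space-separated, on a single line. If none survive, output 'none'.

Answer: C D G H

Derivation:
Roots: D G H
Mark D: refs=null, marked=D
Mark G: refs=null C D, marked=D G
Mark H: refs=D null, marked=D G H
Mark C: refs=null H, marked=C D G H
Unmarked (collected): A B E F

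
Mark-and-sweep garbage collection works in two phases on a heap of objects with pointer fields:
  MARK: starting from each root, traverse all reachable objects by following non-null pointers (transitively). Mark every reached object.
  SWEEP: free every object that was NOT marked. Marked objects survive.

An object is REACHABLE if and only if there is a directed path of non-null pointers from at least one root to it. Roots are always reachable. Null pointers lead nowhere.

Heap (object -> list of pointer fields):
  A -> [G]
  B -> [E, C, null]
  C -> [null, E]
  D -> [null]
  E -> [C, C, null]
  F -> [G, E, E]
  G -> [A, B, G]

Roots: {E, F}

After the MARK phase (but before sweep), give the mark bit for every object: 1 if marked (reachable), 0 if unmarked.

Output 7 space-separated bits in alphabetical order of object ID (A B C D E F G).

Answer: 1 1 1 0 1 1 1

Derivation:
Roots: E F
Mark E: refs=C C null, marked=E
Mark F: refs=G E E, marked=E F
Mark C: refs=null E, marked=C E F
Mark G: refs=A B G, marked=C E F G
Mark A: refs=G, marked=A C E F G
Mark B: refs=E C null, marked=A B C E F G
Unmarked (collected): D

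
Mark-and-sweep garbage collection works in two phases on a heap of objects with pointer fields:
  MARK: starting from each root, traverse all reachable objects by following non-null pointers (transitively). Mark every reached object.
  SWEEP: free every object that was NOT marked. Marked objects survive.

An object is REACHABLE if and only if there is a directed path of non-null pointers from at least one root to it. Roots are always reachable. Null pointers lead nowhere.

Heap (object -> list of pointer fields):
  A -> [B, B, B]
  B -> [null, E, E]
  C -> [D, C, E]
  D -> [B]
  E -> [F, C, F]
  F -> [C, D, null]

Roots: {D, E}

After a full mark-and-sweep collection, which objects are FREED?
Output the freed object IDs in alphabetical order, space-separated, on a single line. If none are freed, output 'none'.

Roots: D E
Mark D: refs=B, marked=D
Mark E: refs=F C F, marked=D E
Mark B: refs=null E E, marked=B D E
Mark F: refs=C D null, marked=B D E F
Mark C: refs=D C E, marked=B C D E F
Unmarked (collected): A

Answer: A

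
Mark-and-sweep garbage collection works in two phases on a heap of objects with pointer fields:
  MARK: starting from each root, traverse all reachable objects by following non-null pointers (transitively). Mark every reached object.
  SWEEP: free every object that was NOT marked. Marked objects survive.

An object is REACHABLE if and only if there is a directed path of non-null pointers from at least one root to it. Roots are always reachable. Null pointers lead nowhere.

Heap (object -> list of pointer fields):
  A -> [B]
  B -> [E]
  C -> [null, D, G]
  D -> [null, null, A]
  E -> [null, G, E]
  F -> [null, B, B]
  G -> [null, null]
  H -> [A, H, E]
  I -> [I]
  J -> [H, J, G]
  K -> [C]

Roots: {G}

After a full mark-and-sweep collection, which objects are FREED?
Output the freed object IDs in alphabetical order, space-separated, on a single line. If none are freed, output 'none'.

Answer: A B C D E F H I J K

Derivation:
Roots: G
Mark G: refs=null null, marked=G
Unmarked (collected): A B C D E F H I J K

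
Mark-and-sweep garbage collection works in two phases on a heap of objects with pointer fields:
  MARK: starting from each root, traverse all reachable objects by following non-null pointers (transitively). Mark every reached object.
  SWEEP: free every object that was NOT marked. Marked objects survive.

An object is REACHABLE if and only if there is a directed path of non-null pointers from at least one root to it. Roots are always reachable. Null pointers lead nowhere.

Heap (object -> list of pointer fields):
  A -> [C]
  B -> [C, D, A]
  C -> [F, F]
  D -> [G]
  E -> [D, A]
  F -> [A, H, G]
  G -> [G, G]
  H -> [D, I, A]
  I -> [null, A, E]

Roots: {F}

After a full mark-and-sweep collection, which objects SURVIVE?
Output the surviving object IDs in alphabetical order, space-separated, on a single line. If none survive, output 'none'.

Answer: A C D E F G H I

Derivation:
Roots: F
Mark F: refs=A H G, marked=F
Mark A: refs=C, marked=A F
Mark H: refs=D I A, marked=A F H
Mark G: refs=G G, marked=A F G H
Mark C: refs=F F, marked=A C F G H
Mark D: refs=G, marked=A C D F G H
Mark I: refs=null A E, marked=A C D F G H I
Mark E: refs=D A, marked=A C D E F G H I
Unmarked (collected): B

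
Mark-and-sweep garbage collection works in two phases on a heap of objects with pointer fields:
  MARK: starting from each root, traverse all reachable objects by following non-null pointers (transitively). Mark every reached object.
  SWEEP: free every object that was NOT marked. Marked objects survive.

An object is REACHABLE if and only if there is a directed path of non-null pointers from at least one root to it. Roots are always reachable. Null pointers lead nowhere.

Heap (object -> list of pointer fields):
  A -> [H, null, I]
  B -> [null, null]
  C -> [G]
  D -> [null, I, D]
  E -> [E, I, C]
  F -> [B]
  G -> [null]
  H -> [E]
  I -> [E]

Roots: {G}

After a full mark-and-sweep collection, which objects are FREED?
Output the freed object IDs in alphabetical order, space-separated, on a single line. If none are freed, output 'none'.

Roots: G
Mark G: refs=null, marked=G
Unmarked (collected): A B C D E F H I

Answer: A B C D E F H I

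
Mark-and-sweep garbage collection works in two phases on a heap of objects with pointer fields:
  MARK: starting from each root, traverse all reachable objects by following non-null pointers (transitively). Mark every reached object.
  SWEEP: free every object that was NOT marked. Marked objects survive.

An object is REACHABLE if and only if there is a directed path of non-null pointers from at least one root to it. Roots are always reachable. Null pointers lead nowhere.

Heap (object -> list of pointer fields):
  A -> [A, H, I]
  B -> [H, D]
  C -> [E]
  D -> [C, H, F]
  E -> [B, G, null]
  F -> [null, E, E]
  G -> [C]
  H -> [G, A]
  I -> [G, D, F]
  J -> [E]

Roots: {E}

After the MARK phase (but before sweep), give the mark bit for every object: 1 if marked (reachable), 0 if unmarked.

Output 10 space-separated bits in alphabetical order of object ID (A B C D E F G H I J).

Answer: 1 1 1 1 1 1 1 1 1 0

Derivation:
Roots: E
Mark E: refs=B G null, marked=E
Mark B: refs=H D, marked=B E
Mark G: refs=C, marked=B E G
Mark H: refs=G A, marked=B E G H
Mark D: refs=C H F, marked=B D E G H
Mark C: refs=E, marked=B C D E G H
Mark A: refs=A H I, marked=A B C D E G H
Mark F: refs=null E E, marked=A B C D E F G H
Mark I: refs=G D F, marked=A B C D E F G H I
Unmarked (collected): J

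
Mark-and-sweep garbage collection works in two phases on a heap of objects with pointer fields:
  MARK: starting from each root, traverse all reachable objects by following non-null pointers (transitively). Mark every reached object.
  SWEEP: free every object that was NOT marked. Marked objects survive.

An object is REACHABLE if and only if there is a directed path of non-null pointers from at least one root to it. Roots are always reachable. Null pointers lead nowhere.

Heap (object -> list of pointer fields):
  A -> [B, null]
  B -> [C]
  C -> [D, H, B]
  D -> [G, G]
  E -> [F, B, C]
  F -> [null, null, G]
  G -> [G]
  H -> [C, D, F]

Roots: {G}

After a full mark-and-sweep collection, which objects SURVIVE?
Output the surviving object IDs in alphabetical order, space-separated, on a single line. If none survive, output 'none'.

Roots: G
Mark G: refs=G, marked=G
Unmarked (collected): A B C D E F H

Answer: G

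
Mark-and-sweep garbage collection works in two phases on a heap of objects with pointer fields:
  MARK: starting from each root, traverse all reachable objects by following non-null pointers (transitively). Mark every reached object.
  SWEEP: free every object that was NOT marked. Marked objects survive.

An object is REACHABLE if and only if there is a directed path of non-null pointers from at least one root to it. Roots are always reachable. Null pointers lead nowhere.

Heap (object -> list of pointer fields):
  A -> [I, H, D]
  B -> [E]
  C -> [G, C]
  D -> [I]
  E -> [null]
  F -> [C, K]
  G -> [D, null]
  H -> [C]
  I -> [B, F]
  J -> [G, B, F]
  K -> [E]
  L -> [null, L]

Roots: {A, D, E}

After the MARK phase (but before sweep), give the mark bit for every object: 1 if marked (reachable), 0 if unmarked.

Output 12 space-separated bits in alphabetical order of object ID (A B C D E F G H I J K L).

Roots: A D E
Mark A: refs=I H D, marked=A
Mark D: refs=I, marked=A D
Mark E: refs=null, marked=A D E
Mark I: refs=B F, marked=A D E I
Mark H: refs=C, marked=A D E H I
Mark B: refs=E, marked=A B D E H I
Mark F: refs=C K, marked=A B D E F H I
Mark C: refs=G C, marked=A B C D E F H I
Mark K: refs=E, marked=A B C D E F H I K
Mark G: refs=D null, marked=A B C D E F G H I K
Unmarked (collected): J L

Answer: 1 1 1 1 1 1 1 1 1 0 1 0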